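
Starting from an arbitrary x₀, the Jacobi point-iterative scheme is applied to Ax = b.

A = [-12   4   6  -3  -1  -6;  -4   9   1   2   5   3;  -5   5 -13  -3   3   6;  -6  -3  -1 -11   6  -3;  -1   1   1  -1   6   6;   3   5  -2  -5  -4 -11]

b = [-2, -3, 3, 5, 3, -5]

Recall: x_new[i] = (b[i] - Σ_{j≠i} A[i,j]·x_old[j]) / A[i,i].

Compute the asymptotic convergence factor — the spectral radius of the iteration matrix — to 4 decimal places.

A = D + L + U where D = diag(-12, 9, -13, -11, 6, -11).
T_J = -D⁻¹(L+U): T[5,0] = -(3)/(-11) = +0.2727; T[5,5] = 0.
  T[0,:] = [+0.0000 +0.3333 +0.5000 -0.2500 -0.0833 -0.5000]
  T[1,:] = [+0.4444 +0.0000 -0.1111 -0.2222 -0.5556 -0.3333]
  T[2,:] = [-0.3846 +0.3846 +0.0000 -0.2308 +0.2308 +0.4615]
  T[3,:] = [-0.5455 -0.2727 -0.0909 +0.0000 +0.5455 -0.2727]
  T[4,:] = [+0.1667 -0.1667 -0.1667 +0.1667 +0.0000 -1.0000]
  T[5,:] = [+0.2727 +0.4545 -0.1818 -0.4545 -0.3636 +0.0000]
eigenvalue magnitudes: 1.1353, 0.7101, 0.7101, 0.3879, 0.2075, 0.2075.
ρ(T) = max|λ| = 1.1353; 1.1353 > 1, so it fails to converge.

1.1353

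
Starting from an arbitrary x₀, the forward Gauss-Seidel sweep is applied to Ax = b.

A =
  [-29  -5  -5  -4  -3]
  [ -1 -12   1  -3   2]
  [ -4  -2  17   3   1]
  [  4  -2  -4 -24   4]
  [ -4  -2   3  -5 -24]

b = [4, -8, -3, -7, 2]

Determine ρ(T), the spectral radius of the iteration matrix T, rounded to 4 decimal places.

Diagonal D = diag(-29, -12, 17, -24, -24); L, U strict lower/upper.
GS T = -(D+L)⁻¹U: row 0 first, T[0,1] = -(-5)/(-29) = -0.1724; later rows by forward substitution.
  T[0,:] = [+0.0000 -0.1724 -0.1724 -0.1379 -0.1034]
  T[1,:] = [+0.0000 +0.0144 +0.0977 -0.2385 +0.1753]
  T[2,:] = [+0.0000 -0.0389 -0.0291 -0.2370 -0.0625]
  T[3,:] = [+0.0000 -0.0235 -0.0320 +0.0364 +0.1452]
  T[4,:] = [+0.0000 +0.0276 +0.0236 +0.0057 -0.0354]
|roots of det(T-λI)|: 0.1506, 0.1100, 0.1100, 0.0386, 0.0000.
spectral radius ρ = 0.1506; 0.1506 < 1: convergent.

0.1506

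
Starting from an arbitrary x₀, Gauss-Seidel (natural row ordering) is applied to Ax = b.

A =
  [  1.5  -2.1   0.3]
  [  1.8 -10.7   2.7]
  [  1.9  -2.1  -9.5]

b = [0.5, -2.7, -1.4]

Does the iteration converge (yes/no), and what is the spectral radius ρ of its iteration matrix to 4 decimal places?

Diagonal D = diag(1.5, -10.7, -9.5); L, U strict lower/upper.
GS T = -(D+L)⁻¹U: row 0 first, T[0,1] = -(-2.1)/(1.5) = +1.4000; later rows by forward substitution.
  T[0,:] = [+0.0000 +1.4000 -0.2000]
  T[1,:] = [+0.0000 +0.2355 +0.2187]
  T[2,:] = [+0.0000 +0.2279 -0.0883]
moduli |λ_i(T)| = 0.3494, 0.2022, 0.0000.
ρ = 0.3494; 0.3494 < 1, so it converges for any x₀.

yes, ρ = 0.3494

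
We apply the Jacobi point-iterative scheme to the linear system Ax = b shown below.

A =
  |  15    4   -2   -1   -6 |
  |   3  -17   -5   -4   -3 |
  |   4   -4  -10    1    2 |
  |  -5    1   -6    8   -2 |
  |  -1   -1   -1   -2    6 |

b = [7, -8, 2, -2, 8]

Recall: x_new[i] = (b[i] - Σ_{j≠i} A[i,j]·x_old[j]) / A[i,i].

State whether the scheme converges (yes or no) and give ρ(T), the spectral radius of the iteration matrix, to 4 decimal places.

yes, ρ = 0.9331

Write A = D+L+U with D = diag(15, -17, -10, 8, 6).
T_J = -D⁻¹(L+U): T[3,1] = -(1)/(8) = -0.1250; T[3,3] = 0.
  T[0,:] = [+0.0000 -0.2667 +0.1333 +0.0667 +0.4000]
  T[1,:] = [+0.1765 +0.0000 -0.2941 -0.2353 -0.1765]
  T[2,:] = [+0.4000 -0.4000 +0.0000 +0.1000 +0.2000]
  T[3,:] = [+0.6250 -0.1250 +0.7500 +0.0000 +0.2500]
  T[4,:] = [+0.1667 +0.1667 +0.1667 +0.3333 +0.0000]
|eigenvalues of T|: 0.9331, 0.5437, 0.5437, 0.3967, 0.0974.
spectral radius ρ = 0.9331; 0.9331 < 1 ⇒ converges.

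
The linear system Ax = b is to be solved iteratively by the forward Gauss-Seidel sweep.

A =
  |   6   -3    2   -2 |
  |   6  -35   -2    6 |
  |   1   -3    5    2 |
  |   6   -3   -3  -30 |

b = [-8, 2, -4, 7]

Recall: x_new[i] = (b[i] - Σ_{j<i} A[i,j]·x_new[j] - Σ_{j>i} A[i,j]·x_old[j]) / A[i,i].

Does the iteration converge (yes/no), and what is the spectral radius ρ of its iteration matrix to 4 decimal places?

yes, ρ = 0.3110

Let D = diag(6, -35, 5, -30); L, U the strict triangles.
GS T = -(D+L)⁻¹U: row 0 first, T[0,1] = -(-3)/(6) = +0.5000; later rows by forward substitution.
  T[0,:] = [+0.0000  +0.5000  -0.3333  +0.3333]
  T[1,:] = [+0.0000  +0.0857  -0.1143  +0.2286]
  T[2,:] = [+0.0000  -0.0486  -0.0019  -0.3295]
  T[3,:] = [+0.0000  +0.0963  -0.0550  +0.0768]
|roots of det(T-λI)|: 0.3110, 0.0857, 0.0857, 0.0000.
spectral radius ρ = 0.3110; 0.3110 < 1, so it converges for any x₀.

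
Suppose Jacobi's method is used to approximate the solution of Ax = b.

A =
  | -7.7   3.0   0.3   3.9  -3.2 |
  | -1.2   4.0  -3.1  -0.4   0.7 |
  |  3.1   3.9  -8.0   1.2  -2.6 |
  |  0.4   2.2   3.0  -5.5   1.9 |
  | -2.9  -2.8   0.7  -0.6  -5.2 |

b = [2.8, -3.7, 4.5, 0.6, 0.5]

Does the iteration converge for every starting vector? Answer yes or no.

no

Write A = D+L+U with D = diag(-7.7, 4, -8, -5.5, -5.2).
Jacobi T = -D⁻¹(L+U): T[1,4] = -(0.7)/(4) = -0.1750; T[1,1] = 0.
  T[0,:] = [+0.0000 +0.3896 +0.0390 +0.5065 -0.4156]
  T[1,:] = [+0.3000 +0.0000 +0.7750 +0.1000 -0.1750]
  T[2,:] = [+0.3875 +0.4875 +0.0000 +0.1500 -0.3250]
  T[3,:] = [+0.0727 +0.4000 +0.5455 +0.0000 +0.3455]
  T[4,:] = [-0.5577 -0.5385 +0.1346 -0.1154 +0.0000]
eigenvalue magnitudes: 1.2112, 0.5413, 0.5413, 0.3478, 0.3478.
ρ = 1.2112; 1.2112 > 1, so it fails to converge.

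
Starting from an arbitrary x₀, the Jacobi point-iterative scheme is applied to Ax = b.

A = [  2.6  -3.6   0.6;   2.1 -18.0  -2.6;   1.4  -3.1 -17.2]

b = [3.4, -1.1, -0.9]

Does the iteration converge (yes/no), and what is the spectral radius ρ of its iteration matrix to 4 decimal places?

yes, ρ = 0.4412

Write A = D+L+U with D = diag(2.6, -18, -17.2).
T_J = -D⁻¹(L+U): T[1,2] = -(-2.6)/(-18) = -0.1444; T[1,1] = 0.
  T[0,:] = [+0.0000 +1.3846 -0.2308]
  T[1,:] = [+0.1167 +0.0000 -0.1444]
  T[2,:] = [+0.0814 -0.1802 +0.0000]
|roots of det(T-λI)|: 0.4412, 0.3715, 0.0697.
spectral radius ρ = 0.4412; 0.4412 < 1 ⇒ converges.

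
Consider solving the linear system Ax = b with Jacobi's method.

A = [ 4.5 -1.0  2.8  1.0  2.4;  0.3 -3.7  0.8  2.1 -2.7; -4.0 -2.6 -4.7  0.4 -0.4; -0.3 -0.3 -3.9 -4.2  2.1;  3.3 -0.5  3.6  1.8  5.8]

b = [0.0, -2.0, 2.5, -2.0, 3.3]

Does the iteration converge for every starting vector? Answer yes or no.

Diagonal D = diag(4.5, -3.7, -4.7, -4.2, 5.8); L, U strict lower/upper.
Jacobi: T = -D⁻¹(L+U), T[3,1] = -(-0.3)/(-4.2) = -0.0714; T[3,3] = 0.
  T[0,:] = [+0.0000, +0.2222, -0.6222, -0.2222, -0.5333]
  T[1,:] = [+0.0811, +0.0000, +0.2162, +0.5676, -0.7297]
  T[2,:] = [-0.8511, -0.5532, +0.0000, +0.0851, -0.0851]
  T[3,:] = [-0.0714, -0.0714, -0.9286, +0.0000, +0.5000]
  T[4,:] = [-0.5690, +0.0862, -0.6207, -0.3103, +0.0000]
|roots of det(T-λI)|: 1.1540, 0.7997, 0.7534, 0.7534, 0.2916.
spectral radius ρ = 1.1540; 1.1540 > 1, so it fails to converge.

no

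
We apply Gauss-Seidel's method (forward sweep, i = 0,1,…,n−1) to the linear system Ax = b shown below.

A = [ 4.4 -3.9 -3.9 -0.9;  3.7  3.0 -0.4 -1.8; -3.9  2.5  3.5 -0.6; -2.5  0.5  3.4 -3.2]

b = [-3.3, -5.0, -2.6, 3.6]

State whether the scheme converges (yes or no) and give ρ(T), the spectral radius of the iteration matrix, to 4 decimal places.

no, ρ = 1.1429

Let D = diag(4.4, 3, 3.5, -3.2); L, U the strict triangles.
T_GS = -(D+L)⁻¹U: row 0 first, T[0,1] = -(-3.9)/(4.4) = +0.8864; later rows by forward substitution.
  T[0,:] = [+0.0000, +0.8864, +0.8864, +0.2045]
  T[1,:] = [+0.0000, -1.0932, -0.9598, +0.3477]
  T[2,:] = [+0.0000, +1.7685, +1.6733, +0.1510]
  T[3,:] = [+0.0000, +1.0158, +0.9354, +0.0549]
moduli |λ_i(T)| = 1.1429, 0.5338, 0.0259, 0.0000.
spectral radius ρ = 1.1429; 1.1429 > 1 ⇒ diverges.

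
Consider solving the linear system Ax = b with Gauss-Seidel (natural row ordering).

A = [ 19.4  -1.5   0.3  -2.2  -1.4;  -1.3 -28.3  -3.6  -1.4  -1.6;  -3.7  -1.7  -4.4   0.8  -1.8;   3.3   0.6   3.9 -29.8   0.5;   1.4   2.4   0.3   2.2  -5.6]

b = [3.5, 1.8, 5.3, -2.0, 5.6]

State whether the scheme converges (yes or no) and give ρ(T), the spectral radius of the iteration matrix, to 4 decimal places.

yes, ρ = 0.2088

Let D = diag(19.4, -28.3, -4.4, -29.8, -5.6); L, U the strict triangles.
T_GS = -(D+L)⁻¹U: row 0 first, T[0,1] = -(-1.5)/(19.4) = +0.0773; later rows by forward substitution.
  T[0,:] = [+0.0000  +0.0773  -0.0155  +0.1134  +0.0722]
  T[1,:] = [+0.0000  -0.0036  -0.1265  -0.0547  -0.0599]
  T[2,:] = [+0.0000  -0.0636  +0.0619  +0.1076  -0.4467]
  T[3,:] = [+0.0000  +0.0002  +0.0038  +0.0255  -0.0349]
  T[4,:] = [+0.0000  +0.0145  -0.0533  +0.0207  -0.0452]
|λ(T)| sorted: 0.2088, 0.1533, 0.0259, 0.0090, 0.0000.
ρ(T) = max|λ| = 0.2088; 0.2088 < 1, so it converges for any x₀.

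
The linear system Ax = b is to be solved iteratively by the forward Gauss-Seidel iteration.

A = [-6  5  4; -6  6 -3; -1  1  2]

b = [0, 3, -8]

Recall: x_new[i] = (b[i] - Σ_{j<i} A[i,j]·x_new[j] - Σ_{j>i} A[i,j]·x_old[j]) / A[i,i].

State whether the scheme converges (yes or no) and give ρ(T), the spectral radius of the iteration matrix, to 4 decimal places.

Write A = D+L+U with D = diag(-6, 6, 2).
T_GS = -(D+L)⁻¹U: row 0 first, T[0,2] = -(4)/(-6) = +0.6667; later rows by forward substitution.
  T[0,:] = [+0.0000, +0.8333, +0.6667]
  T[1,:] = [+0.0000, +0.8333, +1.1667]
  T[2,:] = [+0.0000, +0.0000, -0.2500]
moduli |λ_i(T)| = 0.8333, 0.2500, 0.0000.
spectral radius ρ = 0.8333; 0.8333 < 1, so it converges for any x₀.

yes, ρ = 0.8333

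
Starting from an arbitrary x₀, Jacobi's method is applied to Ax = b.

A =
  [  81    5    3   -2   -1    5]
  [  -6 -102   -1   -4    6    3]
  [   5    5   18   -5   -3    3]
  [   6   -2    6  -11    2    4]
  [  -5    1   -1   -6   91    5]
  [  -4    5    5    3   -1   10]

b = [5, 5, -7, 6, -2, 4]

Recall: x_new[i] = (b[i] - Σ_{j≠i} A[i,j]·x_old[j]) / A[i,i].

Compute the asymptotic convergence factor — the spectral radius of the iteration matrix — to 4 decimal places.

Diagonal D = diag(81, -102, 18, -11, 91, 10); L, U strict lower/upper.
Jacobi: T = -D⁻¹(L+U), T[5,1] = -(5)/(10) = -0.5000; T[5,5] = 0.
  T[0,:] = [+0.0000  -0.0617  -0.0370  +0.0247  +0.0123  -0.0617]
  T[1,:] = [-0.0588  +0.0000  -0.0098  -0.0392  +0.0588  +0.0294]
  T[2,:] = [-0.2778  -0.2778  +0.0000  +0.2778  +0.1667  -0.1667]
  T[3,:] = [+0.5455  -0.1818  +0.5455  +0.0000  +0.1818  +0.3636]
  T[4,:] = [+0.0549  -0.0110  +0.0110  +0.0659  +0.0000  -0.0549]
  T[5,:] = [+0.4000  -0.5000  -0.5000  -0.3000  +0.1000  +0.0000]
eigenvalue magnitudes: 0.4260, 0.3553, 0.1865, 0.1865, 0.1503, 0.0406.
ρ(T) = max|λ| = 0.4260; 0.4260 < 1 ⇒ converges.

0.4260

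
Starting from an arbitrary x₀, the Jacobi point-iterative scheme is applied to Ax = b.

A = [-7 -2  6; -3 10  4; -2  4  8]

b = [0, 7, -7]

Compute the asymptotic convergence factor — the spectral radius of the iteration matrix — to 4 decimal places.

A = D + L + U where D = diag(-7, 10, 8).
Jacobi: T = -D⁻¹(L+U), T[2,0] = -(-2)/(8) = +0.2500; T[2,2] = 0.
  T[0,:] = [+0.0000, -0.2857, +0.8571]
  T[1,:] = [+0.3000, +0.0000, -0.4000]
  T[2,:] = [+0.2500, -0.5000, +0.0000]
|λ(T)| sorted: 0.6884, 0.3811, 0.3811.
ρ = 0.6884; 0.6884 < 1: convergent.

0.6884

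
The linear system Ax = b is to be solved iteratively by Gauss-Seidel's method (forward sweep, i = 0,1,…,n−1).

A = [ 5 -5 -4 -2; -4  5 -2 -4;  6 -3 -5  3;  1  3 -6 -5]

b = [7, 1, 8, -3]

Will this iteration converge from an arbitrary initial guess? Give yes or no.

Split A = D + L + U, D = diag(5, 5, -5, -5).
Gauss-Seidel: T = -(D+L)⁻¹U, row 0 first, T[0,1] = -(-5)/(5) = +1.0000; later rows by forward substitution.
  T[0,:] = [+0.0000  +1.0000  +0.8000  +0.4000]
  T[1,:] = [+0.0000  +0.8000  +1.0400  +1.1200]
  T[2,:] = [+0.0000  +0.7200  +0.3360  +0.4080]
  T[3,:] = [+0.0000  -0.1840  +0.3808  +0.2624]
|λ(T)| sorted: 1.5066, 0.1785, 0.1785, 0.0000.
ρ = 1.5066; 1.5066 > 1 ⇒ diverges.

no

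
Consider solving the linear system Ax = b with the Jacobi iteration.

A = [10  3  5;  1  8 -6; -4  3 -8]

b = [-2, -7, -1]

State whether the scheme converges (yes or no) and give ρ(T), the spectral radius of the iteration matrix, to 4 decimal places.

A = D + L + U where D = diag(10, 8, -8).
Jacobi T = -D⁻¹(L+U): T[0,1] = -(3)/(10) = -0.3000; T[0,0] = 0.
  T[0,:] = [+0.0000, -0.3000, -0.5000]
  T[1,:] = [-0.1250, +0.0000, +0.7500]
  T[2,:] = [-0.5000, +0.3750, +0.0000]
|eigenvalues of T|: 0.8533, 0.5773, 0.2760.
ρ = 0.8533; 0.8533 < 1, so it converges for any x₀.

yes, ρ = 0.8533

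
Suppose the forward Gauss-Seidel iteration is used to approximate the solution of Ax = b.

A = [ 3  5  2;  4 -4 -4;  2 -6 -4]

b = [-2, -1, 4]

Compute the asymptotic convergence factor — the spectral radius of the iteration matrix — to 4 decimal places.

1.1965

Split A = D + L + U, D = diag(3, -4, -4).
T_GS = -(D+L)⁻¹U: row 0 first, T[0,2] = -(2)/(3) = -0.6667; later rows by forward substitution.
  T[0,:] = [+0.0000  -1.6667  -0.6667]
  T[1,:] = [+0.0000  -1.6667  -1.6667]
  T[2,:] = [+0.0000  +1.6667  +2.1667]
moduli |λ_i(T)| = 1.1965, 0.6965, 0.0000.
ρ(T) = max|λ| = 1.1965; 1.1965 > 1 ⇒ diverges.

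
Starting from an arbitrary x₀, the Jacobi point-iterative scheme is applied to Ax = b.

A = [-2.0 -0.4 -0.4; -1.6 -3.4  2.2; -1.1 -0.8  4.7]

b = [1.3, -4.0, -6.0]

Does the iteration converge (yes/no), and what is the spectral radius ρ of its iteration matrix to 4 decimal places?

yes, ρ = 0.4361

Split A = D + L + U, D = diag(-2, -3.4, 4.7).
Jacobi: T = -D⁻¹(L+U), T[2,1] = -(-0.8)/(4.7) = +0.1702; T[2,2] = 0.
  T[0,:] = [+0.0000, -0.2000, -0.2000]
  T[1,:] = [-0.4706, +0.0000, +0.6471]
  T[2,:] = [+0.2340, +0.1702, +0.0000]
eigenvalue magnitudes: 0.4361, 0.3398, 0.0963.
ρ = 0.4361; 0.4361 < 1, so it converges for any x₀.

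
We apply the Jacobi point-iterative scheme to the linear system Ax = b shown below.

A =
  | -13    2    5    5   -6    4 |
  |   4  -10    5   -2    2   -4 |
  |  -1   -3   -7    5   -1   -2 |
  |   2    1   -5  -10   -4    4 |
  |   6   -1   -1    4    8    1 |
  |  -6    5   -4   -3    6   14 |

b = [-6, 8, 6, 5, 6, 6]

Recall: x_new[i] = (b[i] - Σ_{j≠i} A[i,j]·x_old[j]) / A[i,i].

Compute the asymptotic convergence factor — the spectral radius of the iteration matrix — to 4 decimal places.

1.1689

Diagonal D = diag(-13, -10, -7, -10, 8, 14); L, U strict lower/upper.
Jacobi: T = -D⁻¹(L+U), T[2,0] = -(-1)/(-7) = -0.1429; T[2,2] = 0.
  T[0,:] = [+0.0000  +0.1538  +0.3846  +0.3846  -0.4615  +0.3077]
  T[1,:] = [+0.4000  +0.0000  +0.5000  -0.2000  +0.2000  -0.4000]
  T[2,:] = [-0.1429  -0.4286  +0.0000  +0.7143  -0.1429  -0.2857]
  T[3,:] = [+0.2000  +0.1000  -0.5000  +0.0000  -0.4000  +0.4000]
  T[4,:] = [-0.7500  +0.1250  +0.1250  -0.5000  +0.0000  -0.1250]
  T[5,:] = [+0.4286  -0.3571  +0.2857  +0.2143  -0.4286  +0.0000]
eigenvalue magnitudes: 1.1689, 0.8401, 0.8401, 0.7402, 0.4026, 0.1996.
spectral radius ρ = 1.1689; 1.1689 > 1 ⇒ diverges.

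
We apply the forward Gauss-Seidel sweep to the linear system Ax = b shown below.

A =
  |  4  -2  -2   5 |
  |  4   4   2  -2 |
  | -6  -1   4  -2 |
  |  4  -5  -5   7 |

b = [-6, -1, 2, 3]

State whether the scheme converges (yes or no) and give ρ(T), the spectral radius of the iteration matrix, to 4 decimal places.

no, ρ = 1.2475

A = D + L + U where D = diag(4, 4, 4, 7).
GS T = -(D+L)⁻¹U: row 0 first, T[0,2] = -(-2)/(4) = +0.5000; later rows by forward substitution.
  T[0,:] = [+0.0000 +0.5000 +0.5000 -1.2500]
  T[1,:] = [+0.0000 -0.5000 -1.0000 +1.7500]
  T[2,:] = [+0.0000 +0.6250 +0.5000 -0.9375]
  T[3,:] = [+0.0000 -0.1964 -0.6429 +1.2946]
|λ(T)| sorted: 1.2475, 0.2393, 0.2393, 0.0000.
ρ(T) = max|λ| = 1.2475; 1.2475 > 1, so it fails to converge.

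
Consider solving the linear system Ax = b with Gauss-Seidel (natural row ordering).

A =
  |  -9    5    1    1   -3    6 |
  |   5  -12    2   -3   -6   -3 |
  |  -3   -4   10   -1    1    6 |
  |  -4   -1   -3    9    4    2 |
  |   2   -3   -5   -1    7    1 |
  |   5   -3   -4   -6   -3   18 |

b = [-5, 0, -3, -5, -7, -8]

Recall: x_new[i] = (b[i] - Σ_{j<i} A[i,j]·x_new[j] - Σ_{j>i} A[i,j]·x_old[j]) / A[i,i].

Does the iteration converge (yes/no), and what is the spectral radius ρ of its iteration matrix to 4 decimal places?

A = D + L + U where D = diag(-9, -12, 10, 9, 7, 18).
GS T = -(D+L)⁻¹U: row 0 first, T[0,5] = -(6)/(-9) = +0.6667; later rows by forward substitution.
  T[0,:] = [+0.0000  +0.5556  +0.1111  +0.1111  -0.3333  +0.6667]
  T[1,:] = [+0.0000  +0.2315  +0.2130  -0.2037  -0.6389  +0.0278]
  T[2,:] = [+0.0000  +0.2593  +0.1185  +0.0519  -0.4556  -0.3889]
  T[3,:] = [+0.0000  +0.3591  +0.1126  +0.0440  -0.8154  -0.0525]
  T[4,:] = [+0.0000  +0.1770  +0.1603  -0.0757  -0.6205  -0.6067]
  T[5,:] = [+0.0000  +0.0910  +0.0952  -0.0512  -0.4903  -0.3856]
moduli |λ_i(T)| = 0.9431, 0.1912, 0.1912, 0.1330, 0.0356, 0.0000.
ρ(T) = max|λ| = 0.9431; 0.9431 < 1: convergent.

yes, ρ = 0.9431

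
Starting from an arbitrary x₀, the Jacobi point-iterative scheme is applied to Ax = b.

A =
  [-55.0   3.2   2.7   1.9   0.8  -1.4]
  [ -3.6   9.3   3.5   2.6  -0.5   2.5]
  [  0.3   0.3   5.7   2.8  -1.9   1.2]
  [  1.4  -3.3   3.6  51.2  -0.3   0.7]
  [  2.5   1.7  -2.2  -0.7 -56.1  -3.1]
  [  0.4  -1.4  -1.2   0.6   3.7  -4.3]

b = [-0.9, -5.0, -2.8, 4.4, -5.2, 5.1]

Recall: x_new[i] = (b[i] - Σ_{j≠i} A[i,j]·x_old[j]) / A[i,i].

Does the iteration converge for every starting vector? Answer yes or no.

yes

Let D = diag(-55, 9.3, 5.7, 51.2, -56.1, -4.3); L, U the strict triangles.
Jacobi T = -D⁻¹(L+U): T[1,3] = -(2.6)/(9.3) = -0.2796; T[1,1] = 0.
  T[0,:] = [+0.0000 +0.0582 +0.0491 +0.0345 +0.0145 -0.0255]
  T[1,:] = [+0.3871 +0.0000 -0.3763 -0.2796 +0.0538 -0.2688]
  T[2,:] = [-0.0526 -0.0526 +0.0000 -0.4912 +0.3333 -0.2105]
  T[3,:] = [-0.0273 +0.0645 -0.0703 +0.0000 +0.0059 -0.0137]
  T[4,:] = [+0.0446 +0.0303 -0.0392 -0.0125 +0.0000 -0.0553]
  T[5,:] = [+0.0930 -0.3256 -0.2791 +0.1395 +0.8605 +0.0000]
|roots of det(T-λI)|: 0.4207, 0.2915, 0.1628, 0.1229, 0.1229, 0.1143.
spectral radius ρ = 0.4207; 0.4207 < 1, so it converges for any x₀.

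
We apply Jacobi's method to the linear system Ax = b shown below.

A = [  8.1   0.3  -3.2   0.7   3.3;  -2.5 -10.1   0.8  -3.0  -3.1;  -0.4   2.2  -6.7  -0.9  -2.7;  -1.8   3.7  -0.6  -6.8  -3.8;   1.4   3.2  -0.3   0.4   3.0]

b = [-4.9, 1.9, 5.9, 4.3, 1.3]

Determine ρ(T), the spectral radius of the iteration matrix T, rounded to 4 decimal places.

A = D + L + U where D = diag(8.1, -10.1, -6.7, -6.8, 3).
Jacobi T = -D⁻¹(L+U): T[2,0] = -(-0.4)/(-6.7) = -0.0597; T[2,2] = 0.
  T[0,:] = [+0.0000  -0.0370  +0.3951  -0.0864  -0.4074]
  T[1,:] = [-0.2475  +0.0000  +0.0792  -0.2970  -0.3069]
  T[2,:] = [-0.0597  +0.3284  +0.0000  -0.1343  -0.4030]
  T[3,:] = [-0.2647  +0.5441  -0.0882  +0.0000  -0.5588]
  T[4,:] = [-0.4667  -1.0667  +0.1000  -0.1333  +0.0000]
|λ(T)| sorted: 0.8457, 0.4776, 0.4080, 0.4080, 0.1279.
spectral radius ρ = 0.8457; 0.8457 < 1 ⇒ converges.

0.8457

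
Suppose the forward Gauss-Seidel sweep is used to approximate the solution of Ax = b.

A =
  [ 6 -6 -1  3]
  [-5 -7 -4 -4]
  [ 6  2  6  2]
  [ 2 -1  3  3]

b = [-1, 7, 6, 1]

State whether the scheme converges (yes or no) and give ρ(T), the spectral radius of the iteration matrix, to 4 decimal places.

Let D = diag(6, -7, 6, 3); L, U the strict triangles.
GS T = -(D+L)⁻¹U: row 0 first, T[0,2] = -(-1)/(6) = +0.1667; later rows by forward substitution.
  T[0,:] = [+0.0000  +1.0000  +0.1667  -0.5000]
  T[1,:] = [+0.0000  -0.7143  -0.6905  -0.2143]
  T[2,:] = [+0.0000  -0.7619  +0.0635  +0.2381]
  T[3,:] = [+0.0000  -0.1429  -0.4048  +0.0238]
|roots of det(T-λI)|: 1.1669, 0.3299, 0.3299, 0.0000.
spectral radius ρ = 1.1669; 1.1669 > 1: divergent.

no, ρ = 1.1669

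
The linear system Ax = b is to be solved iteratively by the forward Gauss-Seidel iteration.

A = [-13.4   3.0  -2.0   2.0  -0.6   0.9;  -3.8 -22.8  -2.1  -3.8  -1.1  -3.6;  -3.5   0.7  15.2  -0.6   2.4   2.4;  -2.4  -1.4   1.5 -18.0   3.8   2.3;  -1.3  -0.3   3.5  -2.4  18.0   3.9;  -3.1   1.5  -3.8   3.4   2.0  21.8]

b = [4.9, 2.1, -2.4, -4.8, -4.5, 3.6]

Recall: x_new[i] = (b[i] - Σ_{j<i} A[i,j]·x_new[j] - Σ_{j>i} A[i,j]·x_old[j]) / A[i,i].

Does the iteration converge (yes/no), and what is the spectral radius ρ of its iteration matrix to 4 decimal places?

yes, ρ = 0.1842

Diagonal D = diag(-13.4, -22.8, 15.2, -18, 18, 21.8); L, U strict lower/upper.
GS T = -(D+L)⁻¹U: row 0 first, T[0,3] = -(2)/(-13.4) = +0.1493; later rows by forward substitution.
  T[0,:] = [+0.0000, +0.2239, -0.1493, +0.1493, -0.0448, +0.0672]
  T[1,:] = [+0.0000, -0.0373, -0.0672, -0.1915, -0.0408, -0.1691]
  T[2,:] = [+0.0000, +0.0533, -0.0313, +0.0827, -0.1663, -0.1346]
  T[3,:] = [+0.0000, -0.0225, +0.0225, +0.0019, +0.2064, +0.1208]
  T[4,:] = [+0.0000, +0.0022, -0.0028, -0.0082, +0.0559, -0.1724]
  T[5,:] = [+0.0000, +0.0470, -0.0253, +0.0493, -0.0699, -0.0053]
|roots of det(T-λI)|: 0.1842, 0.1177, 0.0980, 0.0980, 0.0254, 0.0000.
ρ(T) = max|λ| = 0.1842; 0.1842 < 1 ⇒ converges.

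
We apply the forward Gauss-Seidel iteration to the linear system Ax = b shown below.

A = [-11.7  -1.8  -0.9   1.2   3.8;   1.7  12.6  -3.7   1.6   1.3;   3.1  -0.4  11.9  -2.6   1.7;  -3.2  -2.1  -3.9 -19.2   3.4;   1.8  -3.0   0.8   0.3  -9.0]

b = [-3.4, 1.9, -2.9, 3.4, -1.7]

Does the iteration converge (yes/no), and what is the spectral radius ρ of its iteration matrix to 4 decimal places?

A = D + L + U where D = diag(-11.7, 12.6, 11.9, -19.2, -9).
Gauss-Seidel: T = -(D+L)⁻¹U, row 0 first, T[0,3] = -(1.2)/(-11.7) = +0.1026; later rows by forward substitution.
  T[0,:] = [+0.0000 -0.1538 -0.0769 +0.1026 +0.3248]
  T[1,:] = [+0.0000 +0.0208 +0.3040 -0.1408 -0.1470]
  T[2,:] = [+0.0000 +0.0408 +0.0303 +0.1870 -0.2324]
  T[3,:] = [+0.0000 +0.0151 -0.0266 -0.0397 +0.1862]
  T[4,:] = [+0.0000 -0.0336 -0.1149 +0.0828 +0.0995]
|eigenvalues of T|: 0.2900, 0.1305, 0.1305, 0.0708, 0.0000.
ρ(T) = max|λ| = 0.2900; 0.2900 < 1 ⇒ converges.

yes, ρ = 0.2900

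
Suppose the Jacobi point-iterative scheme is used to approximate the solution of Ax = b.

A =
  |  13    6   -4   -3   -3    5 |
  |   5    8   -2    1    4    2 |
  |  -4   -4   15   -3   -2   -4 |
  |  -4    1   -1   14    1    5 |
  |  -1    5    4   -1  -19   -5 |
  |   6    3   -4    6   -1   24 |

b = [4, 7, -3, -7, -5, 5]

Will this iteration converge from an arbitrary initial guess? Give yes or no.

yes

A = D + L + U where D = diag(13, 8, 15, 14, -19, 24).
Jacobi T = -D⁻¹(L+U): T[1,0] = -(5)/(8) = -0.6250; T[1,1] = 0.
  T[0,:] = [+0.0000, -0.4615, +0.3077, +0.2308, +0.2308, -0.3846]
  T[1,:] = [-0.6250, +0.0000, +0.2500, -0.1250, -0.5000, -0.2500]
  T[2,:] = [+0.2667, +0.2667, +0.0000, +0.2000, +0.1333, +0.2667]
  T[3,:] = [+0.2857, -0.0714, +0.0714, +0.0000, -0.0714, -0.3571]
  T[4,:] = [-0.0526, +0.2632, +0.2105, -0.0526, +0.0000, -0.2632]
  T[5,:] = [-0.2500, -0.1250, +0.1667, -0.2500, +0.0417, +0.0000]
|eigenvalues of T|: 0.9310, 0.6888, 0.3883, 0.3883, 0.3236, 0.1715.
ρ = 0.9310; 0.9310 < 1 ⇒ converges.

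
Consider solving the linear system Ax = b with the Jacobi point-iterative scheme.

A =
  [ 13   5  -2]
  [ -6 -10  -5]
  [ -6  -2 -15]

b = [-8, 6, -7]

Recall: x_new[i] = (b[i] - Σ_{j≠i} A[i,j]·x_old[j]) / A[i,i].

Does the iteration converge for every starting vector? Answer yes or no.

yes

Let D = diag(13, -10, -15); L, U the strict triangles.
T_J = -D⁻¹(L+U): T[1,0] = -(-6)/(-10) = -0.6000; T[1,1] = 0.
  T[0,:] = [+0.0000  -0.3846  +0.1538]
  T[1,:] = [-0.6000  +0.0000  -0.5000]
  T[2,:] = [-0.4000  -0.1333  +0.0000]
|eigenvalues of T|: 0.5880, 0.3315, 0.3315.
ρ = 0.5880; 0.5880 < 1 ⇒ converges.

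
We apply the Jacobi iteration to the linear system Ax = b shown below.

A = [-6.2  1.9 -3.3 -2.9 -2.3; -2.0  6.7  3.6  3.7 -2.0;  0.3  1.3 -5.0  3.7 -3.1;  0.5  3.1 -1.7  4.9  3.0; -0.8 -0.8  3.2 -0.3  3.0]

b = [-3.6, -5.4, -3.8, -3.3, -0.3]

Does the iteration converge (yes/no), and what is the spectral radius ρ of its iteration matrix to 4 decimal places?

A = D + L + U where D = diag(-6.2, 6.7, -5, 4.9, 3).
T_J = -D⁻¹(L+U): T[1,4] = -(-2)/(6.7) = +0.2985; T[1,1] = 0.
  T[0,:] = [+0.0000  +0.3065  -0.5323  -0.4677  -0.3710]
  T[1,:] = [+0.2985  +0.0000  -0.5373  -0.5522  +0.2985]
  T[2,:] = [+0.0600  +0.2600  +0.0000  +0.7400  -0.6200]
  T[3,:] = [-0.1020  -0.6327  +0.3469  +0.0000  -0.6122]
  T[4,:] = [+0.2667  +0.2667  -1.0667  +0.1000  +0.0000]
|eigenvalues of T|: 1.3706, 0.7713, 0.7713, 0.5306, 0.2821.
ρ(T) = max|λ| = 1.3706; 1.3706 > 1 ⇒ diverges.

no, ρ = 1.3706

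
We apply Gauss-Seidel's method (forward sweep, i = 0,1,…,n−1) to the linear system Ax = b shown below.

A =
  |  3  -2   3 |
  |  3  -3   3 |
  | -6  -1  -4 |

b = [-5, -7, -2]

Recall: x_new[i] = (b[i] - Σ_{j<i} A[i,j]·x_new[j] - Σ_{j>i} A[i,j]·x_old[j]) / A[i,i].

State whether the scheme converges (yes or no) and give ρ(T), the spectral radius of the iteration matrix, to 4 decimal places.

no, ρ = 1.5000

Diagonal D = diag(3, -3, -4); L, U strict lower/upper.
Gauss-Seidel: T = -(D+L)⁻¹U, row 0 first, T[0,1] = -(-2)/(3) = +0.6667; later rows by forward substitution.
  T[0,:] = [+0.0000, +0.6667, -1.0000]
  T[1,:] = [+0.0000, +0.6667, +0.0000]
  T[2,:] = [+0.0000, -1.1667, +1.5000]
moduli |λ_i(T)| = 1.5000, 0.6667, 0.0000.
ρ(T) = max|λ| = 1.5000; 1.5000 > 1 ⇒ diverges.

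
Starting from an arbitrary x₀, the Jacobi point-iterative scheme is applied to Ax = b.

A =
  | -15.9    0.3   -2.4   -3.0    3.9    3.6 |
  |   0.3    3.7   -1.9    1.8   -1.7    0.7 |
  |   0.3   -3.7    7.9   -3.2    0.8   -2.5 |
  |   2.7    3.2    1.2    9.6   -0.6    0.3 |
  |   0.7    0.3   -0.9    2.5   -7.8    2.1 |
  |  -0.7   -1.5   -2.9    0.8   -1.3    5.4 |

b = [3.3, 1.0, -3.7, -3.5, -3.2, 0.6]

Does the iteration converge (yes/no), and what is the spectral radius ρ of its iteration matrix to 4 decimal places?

Let D = diag(-15.9, 3.7, 7.9, 9.6, -7.8, 5.4); L, U the strict triangles.
Jacobi: T = -D⁻¹(L+U), T[0,1] = -(0.3)/(-15.9) = +0.0189; T[0,0] = 0.
  T[0,:] = [+0.0000, +0.0189, -0.1509, -0.1887, +0.2453, +0.2264]
  T[1,:] = [-0.0811, +0.0000, +0.5135, -0.4865, +0.4595, -0.1892]
  T[2,:] = [-0.0380, +0.4684, +0.0000, +0.4051, -0.1013, +0.3165]
  T[3,:] = [-0.2813, -0.3333, -0.1250, +0.0000, +0.0625, -0.0312]
  T[4,:] = [+0.0897, +0.0385, -0.1154, +0.3205, +0.0000, +0.2692]
  T[5,:] = [+0.1296, +0.2778, +0.5370, -0.1481, +0.2407, +0.0000]
eigenvalue magnitudes: 0.8406, 0.6282, 0.3697, 0.3638, 0.1100, 0.1100.
ρ = 0.8406; 0.8406 < 1 ⇒ converges.

yes, ρ = 0.8406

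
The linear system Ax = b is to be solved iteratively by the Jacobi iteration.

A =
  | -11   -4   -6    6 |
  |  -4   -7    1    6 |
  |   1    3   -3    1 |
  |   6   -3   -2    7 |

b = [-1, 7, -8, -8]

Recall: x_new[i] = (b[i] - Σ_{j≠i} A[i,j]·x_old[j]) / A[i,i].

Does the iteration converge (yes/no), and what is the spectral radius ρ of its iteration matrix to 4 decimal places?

no, ρ = 1.1437

Split A = D + L + U, D = diag(-11, -7, -3, 7).
Jacobi: T = -D⁻¹(L+U), T[2,0] = -(1)/(-3) = +0.3333; T[2,2] = 0.
  T[0,:] = [+0.0000 -0.3636 -0.5455 +0.5455]
  T[1,:] = [-0.5714 +0.0000 +0.1429 +0.8571]
  T[2,:] = [+0.3333 +1.0000 +0.0000 +0.3333]
  T[3,:] = [-0.8571 +0.4286 +0.2857 +0.0000]
|roots of det(T-λI)|: 1.1437, 0.9072, 0.9072, 0.4953.
ρ = 1.1437; 1.1437 > 1 ⇒ diverges.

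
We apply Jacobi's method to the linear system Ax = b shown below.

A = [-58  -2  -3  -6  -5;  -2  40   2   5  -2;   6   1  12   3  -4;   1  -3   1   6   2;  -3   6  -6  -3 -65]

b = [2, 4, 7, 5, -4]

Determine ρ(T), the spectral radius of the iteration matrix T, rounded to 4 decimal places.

Write A = D+L+U with D = diag(-58, 40, 12, 6, -65).
T_J = -D⁻¹(L+U): T[1,4] = -(-2)/(40) = +0.0500; T[1,1] = 0.
  T[0,:] = [+0.0000, -0.0345, -0.0517, -0.1034, -0.0862]
  T[1,:] = [+0.0500, +0.0000, -0.0500, -0.1250, +0.0500]
  T[2,:] = [-0.5000, -0.0833, +0.0000, -0.2500, +0.3333]
  T[3,:] = [-0.1667, +0.5000, -0.1667, +0.0000, -0.3333]
  T[4,:] = [-0.0462, +0.0923, -0.0923, -0.0462, +0.0000]
|λ(T)| sorted: 0.3289, 0.1997, 0.1997, 0.1614, 0.1614.
ρ = 0.3289; 0.3289 < 1 ⇒ converges.

0.3289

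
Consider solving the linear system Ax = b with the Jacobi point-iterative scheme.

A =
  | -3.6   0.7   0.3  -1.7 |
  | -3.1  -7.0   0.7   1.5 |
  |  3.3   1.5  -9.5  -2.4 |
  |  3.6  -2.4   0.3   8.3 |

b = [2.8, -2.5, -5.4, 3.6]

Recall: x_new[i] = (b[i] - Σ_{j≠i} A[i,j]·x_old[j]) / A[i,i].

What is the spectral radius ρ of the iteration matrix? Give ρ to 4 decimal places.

0.5493

Split A = D + L + U, D = diag(-3.6, -7, -9.5, 8.3).
Jacobi: T = -D⁻¹(L+U), T[2,1] = -(1.5)/(-9.5) = +0.1579; T[2,2] = 0.
  T[0,:] = [+0.0000, +0.1944, +0.0833, -0.4722]
  T[1,:] = [-0.4429, +0.0000, +0.1000, +0.2143]
  T[2,:] = [+0.3474, +0.1579, +0.0000, -0.2526]
  T[3,:] = [-0.4337, +0.2892, -0.0361, +0.0000]
|eigenvalues of T|: 0.5493, 0.3621, 0.3621, 0.0986.
ρ = 0.5493; 0.5493 < 1: convergent.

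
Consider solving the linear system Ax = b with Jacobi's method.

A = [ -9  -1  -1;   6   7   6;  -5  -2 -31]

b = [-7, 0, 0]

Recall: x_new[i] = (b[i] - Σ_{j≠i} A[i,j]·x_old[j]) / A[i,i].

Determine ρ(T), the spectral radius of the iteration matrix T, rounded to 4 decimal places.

A = D + L + U where D = diag(-9, 7, -31).
Jacobi: T = -D⁻¹(L+U), T[1,0] = -(6)/(7) = -0.8571; T[1,1] = 0.
  T[0,:] = [+0.0000 -0.1111 -0.1111]
  T[1,:] = [-0.8571 +0.0000 -0.8571]
  T[2,:] = [-0.1613 -0.0645 +0.0000]
eigenvalue magnitudes: 0.4635, 0.3173, 0.1462.
ρ = 0.4635; 0.4635 < 1: convergent.

0.4635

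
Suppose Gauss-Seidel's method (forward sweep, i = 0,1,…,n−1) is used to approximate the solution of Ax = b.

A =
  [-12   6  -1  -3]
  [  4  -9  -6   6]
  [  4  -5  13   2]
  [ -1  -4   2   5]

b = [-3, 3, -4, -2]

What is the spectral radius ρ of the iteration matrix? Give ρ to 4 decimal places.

0.6630

Diagonal D = diag(-12, -9, 13, 5); L, U strict lower/upper.
Gauss-Seidel: T = -(D+L)⁻¹U, row 0 first, T[0,1] = -(6)/(-12) = +0.5000; later rows by forward substitution.
  T[0,:] = [+0.0000 +0.5000 -0.0833 -0.2500]
  T[1,:] = [+0.0000 +0.2222 -0.7037 +0.5556]
  T[2,:] = [+0.0000 -0.0684 -0.2450 +0.1368]
  T[3,:] = [+0.0000 +0.3051 -0.4816 +0.3397]
eigenvalue magnitudes: 0.6630, 0.2933, 0.0527, 0.0000.
ρ = 0.6630; 0.6630 < 1, so it converges for any x₀.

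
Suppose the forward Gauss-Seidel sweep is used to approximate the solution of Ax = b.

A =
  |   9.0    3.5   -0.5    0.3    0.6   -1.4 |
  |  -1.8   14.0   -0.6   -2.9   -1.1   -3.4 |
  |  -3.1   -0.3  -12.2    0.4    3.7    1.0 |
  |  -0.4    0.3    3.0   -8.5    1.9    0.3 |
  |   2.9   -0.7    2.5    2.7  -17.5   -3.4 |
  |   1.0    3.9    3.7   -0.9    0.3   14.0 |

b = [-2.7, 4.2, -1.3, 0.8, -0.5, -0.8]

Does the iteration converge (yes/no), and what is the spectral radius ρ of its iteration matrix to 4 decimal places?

Let D = diag(9, 14, -12.2, -8.5, -17.5, 14); L, U the strict triangles.
GS T = -(D+L)⁻¹U: row 0 first, T[0,2] = -(-0.5)/(9) = +0.0556; later rows by forward substitution.
  T[0,:] = [+0.0000, -0.3889, +0.0556, -0.0333, -0.0667, +0.1556]
  T[1,:] = [+0.0000, -0.0500, +0.0500, +0.2029, +0.0700, +0.2629]
  T[2,:] = [+0.0000, +0.1000, -0.0153, +0.0363, +0.3185, +0.0360]
  T[3,:] = [+0.0000, +0.0518, -0.0063, +0.0215, +0.3415, +0.0499]
  T[4,:] = [+0.0000, -0.0402, +0.0040, -0.0051, +0.0843, -0.1662]
  T[5,:] = [+0.0000, +0.0195, -0.0143, -0.0622, -0.0788, -0.0871]
|eigenvalues of T|: 0.1809, 0.1535, 0.0911, 0.0802, 0.0084, 0.0000.
ρ = 0.1809; 0.1809 < 1, so it converges for any x₀.

yes, ρ = 0.1809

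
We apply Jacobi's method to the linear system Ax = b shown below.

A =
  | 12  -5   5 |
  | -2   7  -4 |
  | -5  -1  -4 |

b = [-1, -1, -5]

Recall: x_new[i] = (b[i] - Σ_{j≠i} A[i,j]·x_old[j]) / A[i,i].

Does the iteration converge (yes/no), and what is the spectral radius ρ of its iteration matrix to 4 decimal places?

yes, ρ = 0.8928

Write A = D+L+U with D = diag(12, 7, -4).
Jacobi: T = -D⁻¹(L+U), T[0,2] = -(5)/(12) = -0.4167; T[0,0] = 0.
  T[0,:] = [+0.0000 +0.4167 -0.4167]
  T[1,:] = [+0.2857 +0.0000 +0.5714]
  T[2,:] = [-1.2500 -0.2500 +0.0000]
moduli |λ_i(T)| = 0.8928, 0.5477, 0.5477.
ρ(T) = max|λ| = 0.8928; 0.8928 < 1 ⇒ converges.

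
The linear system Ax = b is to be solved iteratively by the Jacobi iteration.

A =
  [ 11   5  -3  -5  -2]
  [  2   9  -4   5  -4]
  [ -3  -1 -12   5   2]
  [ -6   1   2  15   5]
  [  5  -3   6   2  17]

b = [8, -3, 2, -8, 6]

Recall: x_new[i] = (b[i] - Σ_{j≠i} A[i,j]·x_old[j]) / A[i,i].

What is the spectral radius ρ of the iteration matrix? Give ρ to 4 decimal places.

0.8324

Let D = diag(11, 9, -12, 15, 17); L, U the strict triangles.
Jacobi: T = -D⁻¹(L+U), T[4,3] = -(2)/(17) = -0.1176; T[4,4] = 0.
  T[0,:] = [+0.0000 -0.4545 +0.2727 +0.4545 +0.1818]
  T[1,:] = [-0.2222 +0.0000 +0.4444 -0.5556 +0.4444]
  T[2,:] = [-0.2500 -0.0833 +0.0000 +0.4167 +0.1667]
  T[3,:] = [+0.4000 -0.0667 -0.1333 +0.0000 -0.3333]
  T[4,:] = [-0.2941 +0.1765 -0.3529 -0.1176 +0.0000]
moduli |λ_i(T)| = 0.8324, 0.6938, 0.6938, 0.0466, 0.0466.
spectral radius ρ = 0.8324; 0.8324 < 1: convergent.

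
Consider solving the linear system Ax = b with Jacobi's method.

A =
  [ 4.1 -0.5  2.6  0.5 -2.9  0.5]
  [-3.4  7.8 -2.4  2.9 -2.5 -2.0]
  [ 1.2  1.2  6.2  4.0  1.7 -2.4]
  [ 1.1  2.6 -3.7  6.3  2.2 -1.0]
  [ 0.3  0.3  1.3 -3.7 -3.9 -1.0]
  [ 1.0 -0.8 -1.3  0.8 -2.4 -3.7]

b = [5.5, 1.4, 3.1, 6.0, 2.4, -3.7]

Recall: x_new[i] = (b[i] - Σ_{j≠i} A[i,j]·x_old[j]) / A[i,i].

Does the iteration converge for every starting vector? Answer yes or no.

no

A = D + L + U where D = diag(4.1, 7.8, 6.2, 6.3, -3.9, -3.7).
Jacobi: T = -D⁻¹(L+U), T[0,1] = -(-0.5)/(4.1) = +0.1220; T[0,0] = 0.
  T[0,:] = [+0.0000, +0.1220, -0.6341, -0.1220, +0.7073, -0.1220]
  T[1,:] = [+0.4359, +0.0000, +0.3077, -0.3718, +0.3205, +0.2564]
  T[2,:] = [-0.1935, -0.1935, +0.0000, -0.6452, -0.2742, +0.3871]
  T[3,:] = [-0.1746, -0.4127, +0.5873, +0.0000, -0.3492, +0.1587]
  T[4,:] = [+0.0769, +0.0769, +0.3333, -0.9487, +0.0000, -0.2564]
  T[5,:] = [+0.2703, -0.2162, -0.3514, +0.2162, -0.6486, +0.0000]
eigenvalue magnitudes: 1.1257, 0.7374, 0.7374, 0.6954, 0.4938, 0.4938.
spectral radius ρ = 1.1257; 1.1257 > 1 ⇒ diverges.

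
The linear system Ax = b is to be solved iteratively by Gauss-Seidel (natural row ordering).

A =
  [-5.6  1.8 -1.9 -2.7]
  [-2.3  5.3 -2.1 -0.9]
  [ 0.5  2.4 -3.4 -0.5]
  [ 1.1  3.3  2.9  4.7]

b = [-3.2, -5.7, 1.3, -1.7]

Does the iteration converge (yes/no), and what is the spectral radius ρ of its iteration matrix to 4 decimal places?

Split A = D + L + U, D = diag(-5.6, 5.3, -3.4, 4.7).
Gauss-Seidel: T = -(D+L)⁻¹U, row 0 first, T[0,1] = -(1.8)/(-5.6) = +0.3214; later rows by forward substitution.
  T[0,:] = [+0.0000, +0.3214, -0.3393, -0.4821]
  T[1,:] = [+0.0000, +0.1395, +0.2490, -0.0394]
  T[2,:] = [+0.0000, +0.1457, +0.1259, -0.2458]
  T[3,:] = [+0.0000, -0.2631, -0.1731, +0.2922]
eigenvalue magnitudes: 0.5610, 0.0884, 0.0884, 0.0000.
ρ(T) = max|λ| = 0.5610; 0.5610 < 1 ⇒ converges.

yes, ρ = 0.5610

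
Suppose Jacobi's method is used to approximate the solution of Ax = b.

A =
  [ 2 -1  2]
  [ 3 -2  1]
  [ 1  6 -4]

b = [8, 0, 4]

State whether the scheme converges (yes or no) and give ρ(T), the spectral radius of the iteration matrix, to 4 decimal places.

Let D = diag(2, -2, -4); L, U the strict triangles.
Jacobi T = -D⁻¹(L+U): T[2,1] = -(6)/(-4) = +1.5000; T[2,2] = 0.
  T[0,:] = [+0.0000 +0.5000 -1.0000]
  T[1,:] = [+1.5000 +0.0000 +0.5000]
  T[2,:] = [+0.2500 +1.5000 +0.0000]
eigenvalue magnitudes: 1.6141, 1.1642, 1.1642.
ρ(T) = max|λ| = 1.6141; 1.6141 > 1: divergent.

no, ρ = 1.6141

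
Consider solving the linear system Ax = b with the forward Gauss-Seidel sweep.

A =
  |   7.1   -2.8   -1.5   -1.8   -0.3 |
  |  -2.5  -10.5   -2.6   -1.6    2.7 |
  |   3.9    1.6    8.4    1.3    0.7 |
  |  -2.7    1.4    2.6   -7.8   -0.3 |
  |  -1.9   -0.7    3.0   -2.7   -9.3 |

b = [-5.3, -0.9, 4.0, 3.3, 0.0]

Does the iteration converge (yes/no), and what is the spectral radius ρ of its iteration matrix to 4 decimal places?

A = D + L + U where D = diag(7.1, -10.5, 8.4, -7.8, -9.3).
T_GS = -(D+L)⁻¹U: row 0 first, T[0,3] = -(-1.8)/(7.1) = +0.2535; later rows by forward substitution.
  T[0,:] = [+0.0000  +0.3944  +0.2113  +0.2535  +0.0423]
  T[1,:] = [+0.0000  -0.0939  -0.2979  -0.2127  +0.2471]
  T[2,:] = [+0.0000  -0.1652  -0.0413  -0.2319  -0.1500]
  T[3,:] = [+0.0000  -0.2084  -0.1404  -0.2033  -0.0587]
  T[4,:] = [+0.0000  -0.0663  +0.0067  -0.0516  -0.0586]
|λ(T)| sorted: 0.5327, 0.0941, 0.0941, 0.0252, 0.0000.
ρ = 0.5327; 0.5327 < 1, so it converges for any x₀.

yes, ρ = 0.5327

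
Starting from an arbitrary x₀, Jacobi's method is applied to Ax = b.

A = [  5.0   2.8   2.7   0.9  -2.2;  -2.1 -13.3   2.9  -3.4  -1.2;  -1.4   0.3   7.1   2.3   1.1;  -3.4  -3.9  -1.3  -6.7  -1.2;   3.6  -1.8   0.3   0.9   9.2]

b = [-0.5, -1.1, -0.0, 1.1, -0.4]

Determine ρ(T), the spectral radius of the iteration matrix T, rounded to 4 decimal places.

A = D + L + U where D = diag(5, -13.3, 7.1, -6.7, 9.2).
Jacobi: T = -D⁻¹(L+U), T[4,1] = -(-1.8)/(9.2) = +0.1957; T[4,4] = 0.
  T[0,:] = [+0.0000, -0.5600, -0.5400, -0.1800, +0.4400]
  T[1,:] = [-0.1579, +0.0000, +0.2180, -0.2556, -0.0902]
  T[2,:] = [+0.1972, -0.0423, +0.0000, -0.3239, -0.1549]
  T[3,:] = [-0.5075, -0.5821, -0.1940, +0.0000, -0.1791]
  T[4,:] = [-0.3913, +0.1957, -0.0326, -0.0978, +0.0000]
|roots of det(T-λI)|: 0.7172, 0.6086, 0.6086, 0.4619, 0.1864.
spectral radius ρ = 0.7172; 0.7172 < 1: convergent.

0.7172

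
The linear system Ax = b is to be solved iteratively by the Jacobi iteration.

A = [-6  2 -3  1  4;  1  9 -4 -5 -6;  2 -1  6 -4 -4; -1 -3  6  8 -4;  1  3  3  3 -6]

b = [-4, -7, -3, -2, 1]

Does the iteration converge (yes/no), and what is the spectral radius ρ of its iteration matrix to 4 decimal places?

Diagonal D = diag(-6, 9, 6, 8, -6); L, U strict lower/upper.
Jacobi T = -D⁻¹(L+U): T[2,0] = -(2)/(6) = -0.3333; T[2,2] = 0.
  T[0,:] = [+0.0000  +0.3333  -0.5000  +0.1667  +0.6667]
  T[1,:] = [-0.1111  +0.0000  +0.4444  +0.5556  +0.6667]
  T[2,:] = [-0.3333  +0.1667  +0.0000  +0.6667  +0.6667]
  T[3,:] = [+0.1250  +0.3750  -0.7500  +0.0000  +0.5000]
  T[4,:] = [+0.1667  +0.5000  +0.5000  +0.5000  +0.0000]
eigenvalue magnitudes: 1.1360, 0.8414, 0.2571, 0.2571, 0.2238.
ρ = 1.1360; 1.1360 > 1, so it fails to converge.

no, ρ = 1.1360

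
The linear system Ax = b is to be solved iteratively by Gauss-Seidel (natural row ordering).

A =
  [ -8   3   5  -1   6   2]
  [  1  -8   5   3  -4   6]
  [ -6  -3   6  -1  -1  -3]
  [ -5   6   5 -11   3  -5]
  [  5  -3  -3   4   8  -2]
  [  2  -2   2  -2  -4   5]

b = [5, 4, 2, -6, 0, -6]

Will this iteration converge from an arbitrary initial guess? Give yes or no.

no

A = D + L + U where D = diag(-8, -8, 6, -11, 8, 5).
GS T = -(D+L)⁻¹U: row 0 first, T[0,5] = -(2)/(-8) = +0.2500; later rows by forward substitution.
  T[0,:] = [+0.0000  +0.3750  +0.6250  -0.1250  +0.7500  +0.2500]
  T[1,:] = [+0.0000  +0.0469  +0.7031  +0.3594  -0.4062  +0.7812]
  T[2,:] = [+0.0000  +0.3984  +0.9766  +0.2214  +0.7135  +1.1406]
  T[3,:] = [+0.0000  +0.0362  +0.5433  +0.3535  +0.0346  +0.3764]
  T[4,:] = [+0.0000  -0.0855  -0.0324  +0.1192  -0.3708  +0.6262]
  T[5,:] = [+0.0000  -0.3445  -0.1680  +0.3419  -1.0307  +0.4078]
eigenvalue magnitudes: 1.1618, 0.7408, 0.7408, 0.1228, 0.0136, 0.0000.
spectral radius ρ = 1.1618; 1.1618 > 1 ⇒ diverges.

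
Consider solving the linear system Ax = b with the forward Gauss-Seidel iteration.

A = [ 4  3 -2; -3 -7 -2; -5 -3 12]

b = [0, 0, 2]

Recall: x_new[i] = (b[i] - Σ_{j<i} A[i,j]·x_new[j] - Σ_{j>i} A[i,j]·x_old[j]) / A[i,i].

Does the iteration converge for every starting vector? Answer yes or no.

Diagonal D = diag(4, -7, 12); L, U strict lower/upper.
T_GS = -(D+L)⁻¹U: row 0 first, T[0,1] = -(3)/(4) = -0.7500; later rows by forward substitution.
  T[0,:] = [+0.0000  -0.7500  +0.5000]
  T[1,:] = [+0.0000  +0.3214  -0.5000]
  T[2,:] = [+0.0000  -0.2321  +0.0833]
moduli |λ_i(T)| = 0.5633, 0.1585, 0.0000.
ρ = 0.5633; 0.5633 < 1: convergent.

yes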